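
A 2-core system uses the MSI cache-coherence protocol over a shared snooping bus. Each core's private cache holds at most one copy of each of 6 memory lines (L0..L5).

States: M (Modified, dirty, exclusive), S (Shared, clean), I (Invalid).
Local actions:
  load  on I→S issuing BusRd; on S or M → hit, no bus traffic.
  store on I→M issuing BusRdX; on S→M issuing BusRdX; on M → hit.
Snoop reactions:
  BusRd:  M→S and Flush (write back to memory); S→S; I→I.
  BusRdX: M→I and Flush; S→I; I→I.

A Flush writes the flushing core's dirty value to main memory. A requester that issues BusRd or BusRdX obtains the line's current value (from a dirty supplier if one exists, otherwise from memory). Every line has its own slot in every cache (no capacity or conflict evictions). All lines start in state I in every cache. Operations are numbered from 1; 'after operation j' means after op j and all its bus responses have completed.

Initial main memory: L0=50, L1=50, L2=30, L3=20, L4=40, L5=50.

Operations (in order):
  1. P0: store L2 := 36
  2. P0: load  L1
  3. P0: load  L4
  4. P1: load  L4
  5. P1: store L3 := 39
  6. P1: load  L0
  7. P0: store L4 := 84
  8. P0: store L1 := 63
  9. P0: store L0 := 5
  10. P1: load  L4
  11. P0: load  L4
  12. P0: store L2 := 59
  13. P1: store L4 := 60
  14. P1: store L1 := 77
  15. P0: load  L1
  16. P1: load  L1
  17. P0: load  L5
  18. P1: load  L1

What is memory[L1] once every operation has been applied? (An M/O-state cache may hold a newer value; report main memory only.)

  op1 P0: store L2 := 36 → M/I on L2; bus BusRdX; mem=30
  op2 P0: load  L1 → S/I on L1; bus BusRd; mem=50
  op3 P0: load  L4 → S/I on L4; bus BusRd; mem=40
  op4 P1: load  L4 → S/S on L4; bus BusRd; mem=40
  op5 P1: store L3 := 39 → I/M on L3; bus BusRdX; mem=20
  op6 P1: load  L0 → I/S on L0; bus BusRd; mem=50
  op7 P0: store L4 := 84 → M/I on L4; bus BusRdX; mem=40
  op8 P0: store L1 := 63 → M/I on L1; bus BusRdX; mem=50
  op9 P0: store L0 := 5 → M/I on L0; bus BusRdX; mem=50
  op10 P1: load  L4 → S/S on L4; bus BusRd Flush; mem=84
  op11 P0: load  L4 → S/S on L4; bus (none); mem=84
  op12 P0: store L2 := 59 → M/I on L2; bus (none); mem=30
  op13 P1: store L4 := 60 → I/M on L4; bus BusRdX; mem=84
  op14 P1: store L1 := 77 → I/M on L1; bus BusRdX Flush; mem=63
  op15 P0: load  L1 → S/S on L1; bus BusRd Flush; mem=77
  op16 P1: load  L1 → S/S on L1; bus (none); mem=77
  op17 P0: load  L5 → S/I on L5; bus BusRd; mem=50
  op18 P1: load  L1 → S/S on L1; bus (none); mem=77

memory[L1] = 77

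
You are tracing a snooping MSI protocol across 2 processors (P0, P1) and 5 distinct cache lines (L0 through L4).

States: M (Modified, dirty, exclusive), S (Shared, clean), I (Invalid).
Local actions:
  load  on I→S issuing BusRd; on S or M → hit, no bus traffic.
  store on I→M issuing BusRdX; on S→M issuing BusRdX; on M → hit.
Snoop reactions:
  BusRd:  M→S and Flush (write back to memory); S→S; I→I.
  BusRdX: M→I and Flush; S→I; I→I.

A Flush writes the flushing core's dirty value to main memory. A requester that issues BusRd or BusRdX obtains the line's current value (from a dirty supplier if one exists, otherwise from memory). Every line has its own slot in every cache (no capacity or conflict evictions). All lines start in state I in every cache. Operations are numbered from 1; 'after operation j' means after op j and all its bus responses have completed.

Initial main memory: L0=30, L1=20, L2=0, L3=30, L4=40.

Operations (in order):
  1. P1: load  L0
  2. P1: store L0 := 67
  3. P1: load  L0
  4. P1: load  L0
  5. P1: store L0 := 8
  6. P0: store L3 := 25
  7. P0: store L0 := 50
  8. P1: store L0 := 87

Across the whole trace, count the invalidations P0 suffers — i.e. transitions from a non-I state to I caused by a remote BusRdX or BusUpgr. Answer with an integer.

step 1: P1: load  L0  ⟶  IS  (L0)  txn=BusRd  M[L0]=30
step 2: P1: store L0 := 67  ⟶  IM  (L0)  txn=BusRdX  M[L0]=30
step 3: P1: load  L0  ⟶  IM  (L0)  txn=∅  M[L0]=30
step 4: P1: load  L0  ⟶  IM  (L0)  txn=∅  M[L0]=30
step 5: P1: store L0 := 8  ⟶  IM  (L0)  txn=∅  M[L0]=30
step 6: P0: store L3 := 25  ⟶  MI  (L3)  txn=BusRdX  M[L3]=30
step 7: P0: store L0 := 50  ⟶  MI  (L0)  txn=BusRdX+Flush  M[L0]=8
step 8: P1: store L0 := 87  ⟶  IM  (L0)  txn=BusRdX+Flush  M[L0]=50

invalidations = 1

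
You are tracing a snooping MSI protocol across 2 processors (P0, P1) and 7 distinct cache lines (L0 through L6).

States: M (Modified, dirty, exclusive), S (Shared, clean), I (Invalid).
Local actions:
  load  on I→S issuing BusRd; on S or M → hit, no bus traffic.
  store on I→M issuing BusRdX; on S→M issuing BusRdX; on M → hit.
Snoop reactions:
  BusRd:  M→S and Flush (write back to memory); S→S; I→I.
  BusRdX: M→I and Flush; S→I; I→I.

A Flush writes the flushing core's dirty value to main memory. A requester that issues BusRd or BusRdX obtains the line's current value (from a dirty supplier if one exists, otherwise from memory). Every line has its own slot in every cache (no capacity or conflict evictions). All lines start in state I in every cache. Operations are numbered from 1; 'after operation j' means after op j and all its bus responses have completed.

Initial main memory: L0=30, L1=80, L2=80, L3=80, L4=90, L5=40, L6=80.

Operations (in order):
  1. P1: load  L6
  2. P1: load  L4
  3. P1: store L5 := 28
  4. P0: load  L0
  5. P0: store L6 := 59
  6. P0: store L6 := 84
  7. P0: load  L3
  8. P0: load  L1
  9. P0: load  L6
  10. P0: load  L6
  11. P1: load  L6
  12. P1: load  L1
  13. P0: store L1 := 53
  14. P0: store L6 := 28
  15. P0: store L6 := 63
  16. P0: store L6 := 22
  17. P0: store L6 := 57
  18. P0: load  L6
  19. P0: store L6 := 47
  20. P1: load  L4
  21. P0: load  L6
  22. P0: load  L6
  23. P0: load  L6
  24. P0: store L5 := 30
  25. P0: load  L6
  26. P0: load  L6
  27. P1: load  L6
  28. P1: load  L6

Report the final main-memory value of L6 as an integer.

memory[L6] = 47

1. P1: load  L6  bus=[BusRd]  L6: P0=I P1=S  mem[L6]=80
2. P1: load  L4  bus=[BusRd]  L4: P0=I P1=S  mem[L4]=90
3. P1: store L5 := 28  bus=[BusRdX]  L5: P0=I P1=M  mem[L5]=40
4. P0: load  L0  bus=[BusRd]  L0: P0=S P1=I  mem[L0]=30
5. P0: store L6 := 59  bus=[BusRdX]  L6: P0=M P1=I  mem[L6]=80
6. P0: store L6 := 84  bus=[-]  L6: P0=M P1=I  mem[L6]=80
7. P0: load  L3  bus=[BusRd]  L3: P0=S P1=I  mem[L3]=80
8. P0: load  L1  bus=[BusRd]  L1: P0=S P1=I  mem[L1]=80
9. P0: load  L6  bus=[-]  L6: P0=M P1=I  mem[L6]=80
10. P0: load  L6  bus=[-]  L6: P0=M P1=I  mem[L6]=80
11. P1: load  L6  bus=[BusRd,Flush]  L6: P0=S P1=S  mem[L6]=84
12. P1: load  L1  bus=[BusRd]  L1: P0=S P1=S  mem[L1]=80
13. P0: store L1 := 53  bus=[BusRdX]  L1: P0=M P1=I  mem[L1]=80
14. P0: store L6 := 28  bus=[BusRdX]  L6: P0=M P1=I  mem[L6]=84
15. P0: store L6 := 63  bus=[-]  L6: P0=M P1=I  mem[L6]=84
16. P0: store L6 := 22  bus=[-]  L6: P0=M P1=I  mem[L6]=84
17. P0: store L6 := 57  bus=[-]  L6: P0=M P1=I  mem[L6]=84
18. P0: load  L6  bus=[-]  L6: P0=M P1=I  mem[L6]=84
19. P0: store L6 := 47  bus=[-]  L6: P0=M P1=I  mem[L6]=84
20. P1: load  L4  bus=[-]  L4: P0=I P1=S  mem[L4]=90
21. P0: load  L6  bus=[-]  L6: P0=M P1=I  mem[L6]=84
22. P0: load  L6  bus=[-]  L6: P0=M P1=I  mem[L6]=84
23. P0: load  L6  bus=[-]  L6: P0=M P1=I  mem[L6]=84
24. P0: store L5 := 30  bus=[BusRdX,Flush]  L5: P0=M P1=I  mem[L5]=28
25. P0: load  L6  bus=[-]  L6: P0=M P1=I  mem[L6]=84
26. P0: load  L6  bus=[-]  L6: P0=M P1=I  mem[L6]=84
27. P1: load  L6  bus=[BusRd,Flush]  L6: P0=S P1=S  mem[L6]=47
28. P1: load  L6  bus=[-]  L6: P0=S P1=S  mem[L6]=47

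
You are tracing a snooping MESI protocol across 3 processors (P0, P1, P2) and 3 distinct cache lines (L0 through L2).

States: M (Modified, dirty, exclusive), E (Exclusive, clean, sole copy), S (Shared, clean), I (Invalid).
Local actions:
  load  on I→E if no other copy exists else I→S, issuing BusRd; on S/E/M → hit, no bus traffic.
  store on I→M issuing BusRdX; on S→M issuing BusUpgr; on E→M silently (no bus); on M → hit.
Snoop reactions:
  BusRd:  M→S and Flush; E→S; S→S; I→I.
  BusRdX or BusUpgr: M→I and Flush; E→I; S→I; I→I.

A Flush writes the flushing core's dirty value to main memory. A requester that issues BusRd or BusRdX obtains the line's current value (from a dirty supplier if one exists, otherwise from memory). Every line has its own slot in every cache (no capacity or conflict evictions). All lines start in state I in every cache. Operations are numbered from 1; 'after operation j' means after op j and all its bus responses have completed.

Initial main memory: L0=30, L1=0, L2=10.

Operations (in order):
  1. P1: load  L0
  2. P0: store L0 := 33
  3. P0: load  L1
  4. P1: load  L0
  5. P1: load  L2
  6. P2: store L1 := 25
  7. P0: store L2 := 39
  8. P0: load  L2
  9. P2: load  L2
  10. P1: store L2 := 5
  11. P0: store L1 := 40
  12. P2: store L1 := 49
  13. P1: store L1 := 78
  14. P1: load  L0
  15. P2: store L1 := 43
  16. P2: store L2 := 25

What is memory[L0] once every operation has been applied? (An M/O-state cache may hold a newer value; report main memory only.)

  op1 P1: load  L0 → I/E/I on L0; bus BusRd; mem=30
  op2 P0: store L0 := 33 → M/I/I on L0; bus BusRdX; mem=30
  op3 P0: load  L1 → E/I/I on L1; bus BusRd; mem=0
  op4 P1: load  L0 → S/S/I on L0; bus BusRd Flush; mem=33
  op5 P1: load  L2 → I/E/I on L2; bus BusRd; mem=10
  op6 P2: store L1 := 25 → I/I/M on L1; bus BusRdX; mem=0
  op7 P0: store L2 := 39 → M/I/I on L2; bus BusRdX; mem=10
  op8 P0: load  L2 → M/I/I on L2; bus (none); mem=10
  op9 P2: load  L2 → S/I/S on L2; bus BusRd Flush; mem=39
  op10 P1: store L2 := 5 → I/M/I on L2; bus BusRdX; mem=39
  op11 P0: store L1 := 40 → M/I/I on L1; bus BusRdX Flush; mem=25
  op12 P2: store L1 := 49 → I/I/M on L1; bus BusRdX Flush; mem=40
  op13 P1: store L1 := 78 → I/M/I on L1; bus BusRdX Flush; mem=49
  op14 P1: load  L0 → S/S/I on L0; bus (none); mem=33
  op15 P2: store L1 := 43 → I/I/M on L1; bus BusRdX Flush; mem=78
  op16 P2: store L2 := 25 → I/I/M on L2; bus BusRdX Flush; mem=5

memory[L0] = 33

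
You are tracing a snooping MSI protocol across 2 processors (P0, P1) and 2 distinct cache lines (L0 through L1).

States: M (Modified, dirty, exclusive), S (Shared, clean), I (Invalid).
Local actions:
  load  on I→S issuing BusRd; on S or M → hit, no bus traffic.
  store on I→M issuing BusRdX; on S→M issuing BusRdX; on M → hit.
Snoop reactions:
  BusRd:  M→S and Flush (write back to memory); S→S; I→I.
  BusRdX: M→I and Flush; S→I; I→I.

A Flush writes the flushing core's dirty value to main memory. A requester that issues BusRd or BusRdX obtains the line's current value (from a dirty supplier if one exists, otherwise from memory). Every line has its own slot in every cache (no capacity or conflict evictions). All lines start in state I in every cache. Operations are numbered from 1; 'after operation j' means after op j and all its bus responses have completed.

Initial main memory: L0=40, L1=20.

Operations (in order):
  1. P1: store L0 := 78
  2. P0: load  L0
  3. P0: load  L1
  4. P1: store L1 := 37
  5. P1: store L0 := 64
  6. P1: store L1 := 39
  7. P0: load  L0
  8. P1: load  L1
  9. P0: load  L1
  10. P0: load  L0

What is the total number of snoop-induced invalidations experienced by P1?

invalidations = 0

  op1 P1: store L0 := 78 → I/M on L0; bus BusRdX; mem=40
  op2 P0: load  L0 → S/S on L0; bus BusRd Flush; mem=78
  op3 P0: load  L1 → S/I on L1; bus BusRd; mem=20
  op4 P1: store L1 := 37 → I/M on L1; bus BusRdX; mem=20
  op5 P1: store L0 := 64 → I/M on L0; bus BusRdX; mem=78
  op6 P1: store L1 := 39 → I/M on L1; bus (none); mem=20
  op7 P0: load  L0 → S/S on L0; bus BusRd Flush; mem=64
  op8 P1: load  L1 → I/M on L1; bus (none); mem=20
  op9 P0: load  L1 → S/S on L1; bus BusRd Flush; mem=39
  op10 P0: load  L0 → S/S on L0; bus (none); mem=64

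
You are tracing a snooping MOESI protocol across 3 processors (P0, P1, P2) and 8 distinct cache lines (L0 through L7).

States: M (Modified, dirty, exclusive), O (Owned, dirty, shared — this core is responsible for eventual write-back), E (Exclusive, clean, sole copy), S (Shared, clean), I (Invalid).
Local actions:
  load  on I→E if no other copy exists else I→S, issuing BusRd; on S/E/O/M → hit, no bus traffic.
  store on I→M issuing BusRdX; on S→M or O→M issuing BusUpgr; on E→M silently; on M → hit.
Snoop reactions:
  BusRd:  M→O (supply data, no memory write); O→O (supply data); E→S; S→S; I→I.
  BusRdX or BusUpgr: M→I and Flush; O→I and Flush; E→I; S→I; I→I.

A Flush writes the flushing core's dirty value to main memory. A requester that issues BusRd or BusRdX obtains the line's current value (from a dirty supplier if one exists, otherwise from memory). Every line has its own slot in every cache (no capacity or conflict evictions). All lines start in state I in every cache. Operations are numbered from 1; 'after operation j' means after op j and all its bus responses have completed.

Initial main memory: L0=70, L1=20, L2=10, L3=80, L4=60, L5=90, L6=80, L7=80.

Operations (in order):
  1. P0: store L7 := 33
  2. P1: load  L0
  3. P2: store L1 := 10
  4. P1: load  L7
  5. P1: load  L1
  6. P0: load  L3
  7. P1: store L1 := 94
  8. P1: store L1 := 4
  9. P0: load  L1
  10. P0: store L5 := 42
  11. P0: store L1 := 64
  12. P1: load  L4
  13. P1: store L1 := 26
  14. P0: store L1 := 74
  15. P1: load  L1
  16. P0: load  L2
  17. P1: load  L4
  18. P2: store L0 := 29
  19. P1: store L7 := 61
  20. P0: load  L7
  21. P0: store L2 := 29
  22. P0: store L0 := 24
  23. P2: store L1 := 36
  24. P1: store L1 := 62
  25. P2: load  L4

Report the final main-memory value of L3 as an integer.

memory[L3] = 80

  op1 P0: store L7 := 33 → M/I/I on L7; bus BusRdX; mem=80
  op2 P1: load  L0 → I/E/I on L0; bus BusRd; mem=70
  op3 P2: store L1 := 10 → I/I/M on L1; bus BusRdX; mem=20
  op4 P1: load  L7 → O/S/I on L7; bus BusRd; mem=80
  op5 P1: load  L1 → I/S/O on L1; bus BusRd; mem=20
  op6 P0: load  L3 → E/I/I on L3; bus BusRd; mem=80
  op7 P1: store L1 := 94 → I/M/I on L1; bus BusUpgr Flush; mem=10
  op8 P1: store L1 := 4 → I/M/I on L1; bus (none); mem=10
  op9 P0: load  L1 → S/O/I on L1; bus BusRd; mem=10
  op10 P0: store L5 := 42 → M/I/I on L5; bus BusRdX; mem=90
  op11 P0: store L1 := 64 → M/I/I on L1; bus BusUpgr Flush; mem=4
  op12 P1: load  L4 → I/E/I on L4; bus BusRd; mem=60
  op13 P1: store L1 := 26 → I/M/I on L1; bus BusRdX Flush; mem=64
  op14 P0: store L1 := 74 → M/I/I on L1; bus BusRdX Flush; mem=26
  op15 P1: load  L1 → O/S/I on L1; bus BusRd; mem=26
  op16 P0: load  L2 → E/I/I on L2; bus BusRd; mem=10
  op17 P1: load  L4 → I/E/I on L4; bus (none); mem=60
  op18 P2: store L0 := 29 → I/I/M on L0; bus BusRdX; mem=70
  op19 P1: store L7 := 61 → I/M/I on L7; bus BusUpgr Flush; mem=33
  op20 P0: load  L7 → S/O/I on L7; bus BusRd; mem=33
  op21 P0: store L2 := 29 → M/I/I on L2; bus (none); mem=10
  op22 P0: store L0 := 24 → M/I/I on L0; bus BusRdX Flush; mem=29
  op23 P2: store L1 := 36 → I/I/M on L1; bus BusRdX Flush; mem=74
  op24 P1: store L1 := 62 → I/M/I on L1; bus BusRdX Flush; mem=36
  op25 P2: load  L4 → I/S/S on L4; bus BusRd; mem=60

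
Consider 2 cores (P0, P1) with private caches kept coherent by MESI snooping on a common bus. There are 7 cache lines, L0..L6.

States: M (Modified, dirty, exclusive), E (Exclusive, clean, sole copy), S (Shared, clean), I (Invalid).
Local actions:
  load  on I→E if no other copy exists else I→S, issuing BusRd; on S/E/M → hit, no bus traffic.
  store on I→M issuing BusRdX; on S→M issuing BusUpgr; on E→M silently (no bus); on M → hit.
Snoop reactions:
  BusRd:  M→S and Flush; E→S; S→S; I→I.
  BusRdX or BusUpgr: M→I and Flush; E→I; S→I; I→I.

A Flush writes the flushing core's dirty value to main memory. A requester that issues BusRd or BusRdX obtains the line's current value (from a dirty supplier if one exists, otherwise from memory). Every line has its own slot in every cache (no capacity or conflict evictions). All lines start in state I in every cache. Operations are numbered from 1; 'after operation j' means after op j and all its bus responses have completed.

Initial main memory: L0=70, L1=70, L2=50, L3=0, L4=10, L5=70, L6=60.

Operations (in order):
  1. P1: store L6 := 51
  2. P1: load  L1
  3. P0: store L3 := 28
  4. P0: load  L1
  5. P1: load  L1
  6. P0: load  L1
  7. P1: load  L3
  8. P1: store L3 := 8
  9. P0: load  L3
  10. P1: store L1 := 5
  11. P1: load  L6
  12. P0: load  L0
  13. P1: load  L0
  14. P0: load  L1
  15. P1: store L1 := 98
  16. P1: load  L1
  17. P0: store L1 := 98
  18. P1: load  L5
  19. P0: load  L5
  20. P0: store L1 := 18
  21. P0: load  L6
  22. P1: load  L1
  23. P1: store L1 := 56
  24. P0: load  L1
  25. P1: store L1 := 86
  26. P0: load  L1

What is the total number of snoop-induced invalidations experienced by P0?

  op1 P1: store L6 := 51 → I/M on L6; bus BusRdX; mem=60
  op2 P1: load  L1 → I/E on L1; bus BusRd; mem=70
  op3 P0: store L3 := 28 → M/I on L3; bus BusRdX; mem=0
  op4 P0: load  L1 → S/S on L1; bus BusRd; mem=70
  op5 P1: load  L1 → S/S on L1; bus (none); mem=70
  op6 P0: load  L1 → S/S on L1; bus (none); mem=70
  op7 P1: load  L3 → S/S on L3; bus BusRd Flush; mem=28
  op8 P1: store L3 := 8 → I/M on L3; bus BusUpgr; mem=28
  op9 P0: load  L3 → S/S on L3; bus BusRd Flush; mem=8
  op10 P1: store L1 := 5 → I/M on L1; bus BusUpgr; mem=70
  op11 P1: load  L6 → I/M on L6; bus (none); mem=60
  op12 P0: load  L0 → E/I on L0; bus BusRd; mem=70
  op13 P1: load  L0 → S/S on L0; bus BusRd; mem=70
  op14 P0: load  L1 → S/S on L1; bus BusRd Flush; mem=5
  op15 P1: store L1 := 98 → I/M on L1; bus BusUpgr; mem=5
  op16 P1: load  L1 → I/M on L1; bus (none); mem=5
  op17 P0: store L1 := 98 → M/I on L1; bus BusRdX Flush; mem=98
  op18 P1: load  L5 → I/E on L5; bus BusRd; mem=70
  op19 P0: load  L5 → S/S on L5; bus BusRd; mem=70
  op20 P0: store L1 := 18 → M/I on L1; bus (none); mem=98
  op21 P0: load  L6 → S/S on L6; bus BusRd Flush; mem=51
  op22 P1: load  L1 → S/S on L1; bus BusRd Flush; mem=18
  op23 P1: store L1 := 56 → I/M on L1; bus BusUpgr; mem=18
  op24 P0: load  L1 → S/S on L1; bus BusRd Flush; mem=56
  op25 P1: store L1 := 86 → I/M on L1; bus BusUpgr; mem=56
  op26 P0: load  L1 → S/S on L1; bus BusRd Flush; mem=86

invalidations = 5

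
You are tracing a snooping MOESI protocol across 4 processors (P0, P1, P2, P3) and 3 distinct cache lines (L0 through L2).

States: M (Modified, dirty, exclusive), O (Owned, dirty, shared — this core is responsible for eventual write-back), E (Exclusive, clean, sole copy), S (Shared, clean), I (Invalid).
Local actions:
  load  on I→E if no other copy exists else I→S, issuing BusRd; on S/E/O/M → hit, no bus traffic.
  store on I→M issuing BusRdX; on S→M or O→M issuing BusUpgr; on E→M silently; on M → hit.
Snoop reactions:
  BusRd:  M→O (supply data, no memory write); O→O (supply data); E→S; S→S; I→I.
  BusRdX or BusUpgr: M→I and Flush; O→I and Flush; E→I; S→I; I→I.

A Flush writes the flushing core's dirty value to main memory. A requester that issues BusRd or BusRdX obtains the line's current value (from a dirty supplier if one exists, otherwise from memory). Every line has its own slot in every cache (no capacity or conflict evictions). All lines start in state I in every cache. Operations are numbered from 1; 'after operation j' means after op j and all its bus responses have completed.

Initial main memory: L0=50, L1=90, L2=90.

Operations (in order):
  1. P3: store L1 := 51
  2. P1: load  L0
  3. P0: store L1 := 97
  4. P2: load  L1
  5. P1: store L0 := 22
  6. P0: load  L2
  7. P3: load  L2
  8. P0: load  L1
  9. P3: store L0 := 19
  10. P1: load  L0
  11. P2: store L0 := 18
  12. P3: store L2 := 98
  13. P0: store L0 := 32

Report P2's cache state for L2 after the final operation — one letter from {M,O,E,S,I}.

state = I

step 1: P3: store L1 := 51  ⟶  IIIM  (L1)  txn=BusRdX  M[L1]=90
step 2: P1: load  L0  ⟶  IEII  (L0)  txn=BusRd  M[L0]=50
step 3: P0: store L1 := 97  ⟶  MIII  (L1)  txn=BusRdX+Flush  M[L1]=51
step 4: P2: load  L1  ⟶  OISI  (L1)  txn=BusRd  M[L1]=51
step 5: P1: store L0 := 22  ⟶  IMII  (L0)  txn=∅  M[L0]=50
step 6: P0: load  L2  ⟶  EIII  (L2)  txn=BusRd  M[L2]=90
step 7: P3: load  L2  ⟶  SIIS  (L2)  txn=BusRd  M[L2]=90
step 8: P0: load  L1  ⟶  OISI  (L1)  txn=∅  M[L1]=51
step 9: P3: store L0 := 19  ⟶  IIIM  (L0)  txn=BusRdX+Flush  M[L0]=22
step 10: P1: load  L0  ⟶  ISIO  (L0)  txn=BusRd  M[L0]=22
step 11: P2: store L0 := 18  ⟶  IIMI  (L0)  txn=BusRdX+Flush  M[L0]=19
step 12: P3: store L2 := 98  ⟶  IIIM  (L2)  txn=BusUpgr  M[L2]=90
step 13: P0: store L0 := 32  ⟶  MIII  (L0)  txn=BusRdX+Flush  M[L0]=18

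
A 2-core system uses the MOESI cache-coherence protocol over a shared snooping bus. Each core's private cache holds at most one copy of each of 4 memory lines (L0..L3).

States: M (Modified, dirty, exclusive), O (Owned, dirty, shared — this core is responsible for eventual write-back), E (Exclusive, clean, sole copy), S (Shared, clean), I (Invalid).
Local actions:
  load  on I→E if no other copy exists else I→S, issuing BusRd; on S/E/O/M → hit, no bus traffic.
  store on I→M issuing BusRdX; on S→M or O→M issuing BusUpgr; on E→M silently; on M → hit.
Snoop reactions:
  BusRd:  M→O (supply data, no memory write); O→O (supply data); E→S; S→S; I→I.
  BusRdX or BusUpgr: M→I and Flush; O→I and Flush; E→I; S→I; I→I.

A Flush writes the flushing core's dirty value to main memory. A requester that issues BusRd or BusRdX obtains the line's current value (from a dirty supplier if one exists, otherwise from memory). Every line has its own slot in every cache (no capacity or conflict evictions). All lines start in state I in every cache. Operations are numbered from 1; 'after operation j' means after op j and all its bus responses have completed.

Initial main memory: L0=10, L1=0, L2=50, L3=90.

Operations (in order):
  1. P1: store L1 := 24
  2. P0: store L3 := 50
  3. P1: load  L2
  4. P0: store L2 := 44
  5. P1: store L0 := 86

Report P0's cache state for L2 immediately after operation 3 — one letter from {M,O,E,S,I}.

  op1 P1: store L1 := 24 → I/M on L1; bus BusRdX; mem=0
  op2 P0: store L3 := 50 → M/I on L3; bus BusRdX; mem=90
  op3 P1: load  L2 → I/E on L2; bus BusRd; mem=50
  op4 P0: store L2 := 44 → M/I on L2; bus BusRdX; mem=50
  op5 P1: store L0 := 86 → I/M on L0; bus BusRdX; mem=10

state = I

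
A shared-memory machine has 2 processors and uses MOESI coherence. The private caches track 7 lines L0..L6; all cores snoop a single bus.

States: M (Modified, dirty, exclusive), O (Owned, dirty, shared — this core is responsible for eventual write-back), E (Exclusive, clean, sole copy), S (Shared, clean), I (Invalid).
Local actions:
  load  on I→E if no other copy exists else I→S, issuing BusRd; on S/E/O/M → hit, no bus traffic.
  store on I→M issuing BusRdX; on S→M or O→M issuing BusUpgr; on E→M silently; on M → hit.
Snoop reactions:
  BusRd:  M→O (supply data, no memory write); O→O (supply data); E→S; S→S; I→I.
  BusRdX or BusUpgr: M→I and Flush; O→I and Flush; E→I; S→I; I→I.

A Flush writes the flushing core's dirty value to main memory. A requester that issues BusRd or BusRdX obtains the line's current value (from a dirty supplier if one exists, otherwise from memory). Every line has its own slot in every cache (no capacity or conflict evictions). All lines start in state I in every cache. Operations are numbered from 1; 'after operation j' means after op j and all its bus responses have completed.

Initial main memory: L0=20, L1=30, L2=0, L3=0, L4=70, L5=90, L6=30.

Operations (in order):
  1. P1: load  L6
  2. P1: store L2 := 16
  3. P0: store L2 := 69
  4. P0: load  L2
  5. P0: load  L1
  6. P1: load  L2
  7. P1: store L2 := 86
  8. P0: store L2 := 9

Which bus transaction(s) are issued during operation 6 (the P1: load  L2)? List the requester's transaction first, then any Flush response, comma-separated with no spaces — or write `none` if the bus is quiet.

1. P1: load  L6  bus=[BusRd]  L6: P0=I P1=E  mem[L6]=30
2. P1: store L2 := 16  bus=[BusRdX]  L2: P0=I P1=M  mem[L2]=0
3. P0: store L2 := 69  bus=[BusRdX,Flush]  L2: P0=M P1=I  mem[L2]=16
4. P0: load  L2  bus=[-]  L2: P0=M P1=I  mem[L2]=16
5. P0: load  L1  bus=[BusRd]  L1: P0=E P1=I  mem[L1]=30
6. P1: load  L2  bus=[BusRd]  L2: P0=O P1=S  mem[L2]=16
7. P1: store L2 := 86  bus=[BusUpgr,Flush]  L2: P0=I P1=M  mem[L2]=69
8. P0: store L2 := 9  bus=[BusRdX,Flush]  L2: P0=M P1=I  mem[L2]=86

bus = BusRd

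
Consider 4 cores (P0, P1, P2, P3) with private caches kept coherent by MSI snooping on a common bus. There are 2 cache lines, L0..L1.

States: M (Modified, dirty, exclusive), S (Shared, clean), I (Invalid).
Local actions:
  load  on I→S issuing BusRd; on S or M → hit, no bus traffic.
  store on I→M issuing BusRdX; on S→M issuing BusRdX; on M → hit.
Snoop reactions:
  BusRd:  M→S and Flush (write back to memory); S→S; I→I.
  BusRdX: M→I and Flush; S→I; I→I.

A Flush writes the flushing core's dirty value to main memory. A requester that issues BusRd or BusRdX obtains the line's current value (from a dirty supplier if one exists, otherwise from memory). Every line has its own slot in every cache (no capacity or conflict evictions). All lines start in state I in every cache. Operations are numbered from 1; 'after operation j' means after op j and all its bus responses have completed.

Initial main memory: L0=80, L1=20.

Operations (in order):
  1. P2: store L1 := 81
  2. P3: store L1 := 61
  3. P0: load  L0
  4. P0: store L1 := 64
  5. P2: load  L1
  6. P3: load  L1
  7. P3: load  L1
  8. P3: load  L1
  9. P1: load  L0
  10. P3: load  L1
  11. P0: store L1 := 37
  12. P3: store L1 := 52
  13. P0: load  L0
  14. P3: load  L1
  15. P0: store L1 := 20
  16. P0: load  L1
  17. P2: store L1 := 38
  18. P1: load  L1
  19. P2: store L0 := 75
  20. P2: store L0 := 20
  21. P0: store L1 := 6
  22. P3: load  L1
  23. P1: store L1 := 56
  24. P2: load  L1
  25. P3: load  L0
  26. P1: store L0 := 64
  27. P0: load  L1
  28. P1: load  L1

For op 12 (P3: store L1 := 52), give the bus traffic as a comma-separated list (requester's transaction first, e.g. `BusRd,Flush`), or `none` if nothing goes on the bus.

1. P2: store L1 := 81  bus=[BusRdX]  L1: P0=I P1=I P2=M P3=I  mem[L1]=20
2. P3: store L1 := 61  bus=[BusRdX,Flush]  L1: P0=I P1=I P2=I P3=M  mem[L1]=81
3. P0: load  L0  bus=[BusRd]  L0: P0=S P1=I P2=I P3=I  mem[L0]=80
4. P0: store L1 := 64  bus=[BusRdX,Flush]  L1: P0=M P1=I P2=I P3=I  mem[L1]=61
5. P2: load  L1  bus=[BusRd,Flush]  L1: P0=S P1=I P2=S P3=I  mem[L1]=64
6. P3: load  L1  bus=[BusRd]  L1: P0=S P1=I P2=S P3=S  mem[L1]=64
7. P3: load  L1  bus=[-]  L1: P0=S P1=I P2=S P3=S  mem[L1]=64
8. P3: load  L1  bus=[-]  L1: P0=S P1=I P2=S P3=S  mem[L1]=64
9. P1: load  L0  bus=[BusRd]  L0: P0=S P1=S P2=I P3=I  mem[L0]=80
10. P3: load  L1  bus=[-]  L1: P0=S P1=I P2=S P3=S  mem[L1]=64
11. P0: store L1 := 37  bus=[BusRdX]  L1: P0=M P1=I P2=I P3=I  mem[L1]=64
12. P3: store L1 := 52  bus=[BusRdX,Flush]  L1: P0=I P1=I P2=I P3=M  mem[L1]=37
13. P0: load  L0  bus=[-]  L0: P0=S P1=S P2=I P3=I  mem[L0]=80
14. P3: load  L1  bus=[-]  L1: P0=I P1=I P2=I P3=M  mem[L1]=37
15. P0: store L1 := 20  bus=[BusRdX,Flush]  L1: P0=M P1=I P2=I P3=I  mem[L1]=52
16. P0: load  L1  bus=[-]  L1: P0=M P1=I P2=I P3=I  mem[L1]=52
17. P2: store L1 := 38  bus=[BusRdX,Flush]  L1: P0=I P1=I P2=M P3=I  mem[L1]=20
18. P1: load  L1  bus=[BusRd,Flush]  L1: P0=I P1=S P2=S P3=I  mem[L1]=38
19. P2: store L0 := 75  bus=[BusRdX]  L0: P0=I P1=I P2=M P3=I  mem[L0]=80
20. P2: store L0 := 20  bus=[-]  L0: P0=I P1=I P2=M P3=I  mem[L0]=80
21. P0: store L1 := 6  bus=[BusRdX]  L1: P0=M P1=I P2=I P3=I  mem[L1]=38
22. P3: load  L1  bus=[BusRd,Flush]  L1: P0=S P1=I P2=I P3=S  mem[L1]=6
23. P1: store L1 := 56  bus=[BusRdX]  L1: P0=I P1=M P2=I P3=I  mem[L1]=6
24. P2: load  L1  bus=[BusRd,Flush]  L1: P0=I P1=S P2=S P3=I  mem[L1]=56
25. P3: load  L0  bus=[BusRd,Flush]  L0: P0=I P1=I P2=S P3=S  mem[L0]=20
26. P1: store L0 := 64  bus=[BusRdX]  L0: P0=I P1=M P2=I P3=I  mem[L0]=20
27. P0: load  L1  bus=[BusRd]  L1: P0=S P1=S P2=S P3=I  mem[L1]=56
28. P1: load  L1  bus=[-]  L1: P0=S P1=S P2=S P3=I  mem[L1]=56

bus = BusRdX,Flush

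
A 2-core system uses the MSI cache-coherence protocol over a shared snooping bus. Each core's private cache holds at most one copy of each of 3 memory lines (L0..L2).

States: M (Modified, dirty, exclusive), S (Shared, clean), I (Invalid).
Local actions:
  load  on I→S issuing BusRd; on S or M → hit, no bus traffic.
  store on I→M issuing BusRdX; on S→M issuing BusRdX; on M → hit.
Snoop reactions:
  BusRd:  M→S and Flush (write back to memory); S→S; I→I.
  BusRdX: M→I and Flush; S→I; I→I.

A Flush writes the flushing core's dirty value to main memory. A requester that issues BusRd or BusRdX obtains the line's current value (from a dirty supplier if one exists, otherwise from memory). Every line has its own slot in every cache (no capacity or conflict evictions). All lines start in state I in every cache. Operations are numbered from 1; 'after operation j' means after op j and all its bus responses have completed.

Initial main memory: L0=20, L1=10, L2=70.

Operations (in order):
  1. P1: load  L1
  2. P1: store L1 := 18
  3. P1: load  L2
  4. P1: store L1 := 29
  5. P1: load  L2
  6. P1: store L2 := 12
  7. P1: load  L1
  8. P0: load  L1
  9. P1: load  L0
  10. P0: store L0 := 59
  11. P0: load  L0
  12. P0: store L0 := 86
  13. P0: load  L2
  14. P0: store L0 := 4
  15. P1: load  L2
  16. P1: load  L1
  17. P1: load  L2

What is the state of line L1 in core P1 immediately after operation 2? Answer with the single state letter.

state = M

[1] P1: load  L1 | P0:I, P1:S(10) | bus: BusRd
[2] P1: store L1 := 18 | P0:I, P1:M(18) | bus: BusRdX
[3] P1: load  L2 | P0:I, P1:S(70) | bus: BusRd
[4] P1: store L1 := 29 | P0:I, P1:M(29) | bus: none
[5] P1: load  L2 | P0:I, P1:S(70) | bus: none
[6] P1: store L2 := 12 | P0:I, P1:M(12) | bus: BusRdX
[7] P1: load  L1 | P0:I, P1:M(29) | bus: none
[8] P0: load  L1 | P0:S(29), P1:S(29) | bus: BusRd,Flush
[9] P1: load  L0 | P0:I, P1:S(20) | bus: BusRd
[10] P0: store L0 := 59 | P0:M(59), P1:I | bus: BusRdX
[11] P0: load  L0 | P0:M(59), P1:I | bus: none
[12] P0: store L0 := 86 | P0:M(86), P1:I | bus: none
[13] P0: load  L2 | P0:S(12), P1:S(12) | bus: BusRd,Flush
[14] P0: store L0 := 4 | P0:M(4), P1:I | bus: none
[15] P1: load  L2 | P0:S(12), P1:S(12) | bus: none
[16] P1: load  L1 | P0:S(29), P1:S(29) | bus: none
[17] P1: load  L2 | P0:S(12), P1:S(12) | bus: none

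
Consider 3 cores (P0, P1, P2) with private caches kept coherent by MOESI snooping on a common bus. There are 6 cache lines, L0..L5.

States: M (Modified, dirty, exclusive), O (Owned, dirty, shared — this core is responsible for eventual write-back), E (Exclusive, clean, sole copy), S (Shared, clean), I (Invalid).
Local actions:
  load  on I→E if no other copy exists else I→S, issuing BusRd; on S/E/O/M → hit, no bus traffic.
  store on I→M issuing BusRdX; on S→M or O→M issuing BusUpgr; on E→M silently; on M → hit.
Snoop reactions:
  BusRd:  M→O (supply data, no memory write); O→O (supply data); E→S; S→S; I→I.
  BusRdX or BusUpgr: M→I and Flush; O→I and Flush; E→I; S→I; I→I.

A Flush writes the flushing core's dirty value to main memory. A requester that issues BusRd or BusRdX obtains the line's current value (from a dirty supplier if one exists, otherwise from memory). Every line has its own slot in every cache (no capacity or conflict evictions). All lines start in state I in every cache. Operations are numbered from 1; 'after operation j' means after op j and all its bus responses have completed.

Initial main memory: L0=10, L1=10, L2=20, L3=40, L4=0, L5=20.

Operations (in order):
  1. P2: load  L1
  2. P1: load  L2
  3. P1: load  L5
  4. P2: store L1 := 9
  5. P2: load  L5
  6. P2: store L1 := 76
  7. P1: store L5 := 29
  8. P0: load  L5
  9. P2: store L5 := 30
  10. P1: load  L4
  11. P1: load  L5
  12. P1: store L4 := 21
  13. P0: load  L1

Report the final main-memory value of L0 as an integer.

step 1: P2: load  L1  ⟶  IIE  (L1)  txn=BusRd  M[L1]=10
step 2: P1: load  L2  ⟶  IEI  (L2)  txn=BusRd  M[L2]=20
step 3: P1: load  L5  ⟶  IEI  (L5)  txn=BusRd  M[L5]=20
step 4: P2: store L1 := 9  ⟶  IIM  (L1)  txn=∅  M[L1]=10
step 5: P2: load  L5  ⟶  ISS  (L5)  txn=BusRd  M[L5]=20
step 6: P2: store L1 := 76  ⟶  IIM  (L1)  txn=∅  M[L1]=10
step 7: P1: store L5 := 29  ⟶  IMI  (L5)  txn=BusUpgr  M[L5]=20
step 8: P0: load  L5  ⟶  SOI  (L5)  txn=BusRd  M[L5]=20
step 9: P2: store L5 := 30  ⟶  IIM  (L5)  txn=BusRdX+Flush  M[L5]=29
step 10: P1: load  L4  ⟶  IEI  (L4)  txn=BusRd  M[L4]=0
step 11: P1: load  L5  ⟶  ISO  (L5)  txn=BusRd  M[L5]=29
step 12: P1: store L4 := 21  ⟶  IMI  (L4)  txn=∅  M[L4]=0
step 13: P0: load  L1  ⟶  SIO  (L1)  txn=BusRd  M[L1]=10

memory[L0] = 10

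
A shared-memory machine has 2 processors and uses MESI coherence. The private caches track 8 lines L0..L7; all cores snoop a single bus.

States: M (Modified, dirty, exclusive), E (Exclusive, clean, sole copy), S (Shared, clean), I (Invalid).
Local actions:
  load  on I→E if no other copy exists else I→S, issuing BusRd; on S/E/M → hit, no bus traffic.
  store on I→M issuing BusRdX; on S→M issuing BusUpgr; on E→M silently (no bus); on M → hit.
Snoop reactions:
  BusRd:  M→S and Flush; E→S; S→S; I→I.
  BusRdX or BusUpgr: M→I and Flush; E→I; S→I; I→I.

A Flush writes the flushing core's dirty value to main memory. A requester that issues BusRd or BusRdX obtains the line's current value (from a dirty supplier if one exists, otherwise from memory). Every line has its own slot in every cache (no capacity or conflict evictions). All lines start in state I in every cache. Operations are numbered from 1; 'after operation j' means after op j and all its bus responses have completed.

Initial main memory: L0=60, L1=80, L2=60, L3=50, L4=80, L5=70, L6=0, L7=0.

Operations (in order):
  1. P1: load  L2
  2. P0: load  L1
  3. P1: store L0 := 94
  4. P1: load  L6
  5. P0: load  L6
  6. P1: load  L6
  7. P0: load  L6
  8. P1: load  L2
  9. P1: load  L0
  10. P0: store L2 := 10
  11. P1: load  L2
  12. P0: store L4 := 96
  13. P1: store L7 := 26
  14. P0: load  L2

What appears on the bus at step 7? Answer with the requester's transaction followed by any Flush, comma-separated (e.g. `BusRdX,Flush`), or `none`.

1. P1: load  L2  bus=[BusRd]  L2: P0=I P1=E  mem[L2]=60
2. P0: load  L1  bus=[BusRd]  L1: P0=E P1=I  mem[L1]=80
3. P1: store L0 := 94  bus=[BusRdX]  L0: P0=I P1=M  mem[L0]=60
4. P1: load  L6  bus=[BusRd]  L6: P0=I P1=E  mem[L6]=0
5. P0: load  L6  bus=[BusRd]  L6: P0=S P1=S  mem[L6]=0
6. P1: load  L6  bus=[-]  L6: P0=S P1=S  mem[L6]=0
7. P0: load  L6  bus=[-]  L6: P0=S P1=S  mem[L6]=0
8. P1: load  L2  bus=[-]  L2: P0=I P1=E  mem[L2]=60
9. P1: load  L0  bus=[-]  L0: P0=I P1=M  mem[L0]=60
10. P0: store L2 := 10  bus=[BusRdX]  L2: P0=M P1=I  mem[L2]=60
11. P1: load  L2  bus=[BusRd,Flush]  L2: P0=S P1=S  mem[L2]=10
12. P0: store L4 := 96  bus=[BusRdX]  L4: P0=M P1=I  mem[L4]=80
13. P1: store L7 := 26  bus=[BusRdX]  L7: P0=I P1=M  mem[L7]=0
14. P0: load  L2  bus=[-]  L2: P0=S P1=S  mem[L2]=10

bus = none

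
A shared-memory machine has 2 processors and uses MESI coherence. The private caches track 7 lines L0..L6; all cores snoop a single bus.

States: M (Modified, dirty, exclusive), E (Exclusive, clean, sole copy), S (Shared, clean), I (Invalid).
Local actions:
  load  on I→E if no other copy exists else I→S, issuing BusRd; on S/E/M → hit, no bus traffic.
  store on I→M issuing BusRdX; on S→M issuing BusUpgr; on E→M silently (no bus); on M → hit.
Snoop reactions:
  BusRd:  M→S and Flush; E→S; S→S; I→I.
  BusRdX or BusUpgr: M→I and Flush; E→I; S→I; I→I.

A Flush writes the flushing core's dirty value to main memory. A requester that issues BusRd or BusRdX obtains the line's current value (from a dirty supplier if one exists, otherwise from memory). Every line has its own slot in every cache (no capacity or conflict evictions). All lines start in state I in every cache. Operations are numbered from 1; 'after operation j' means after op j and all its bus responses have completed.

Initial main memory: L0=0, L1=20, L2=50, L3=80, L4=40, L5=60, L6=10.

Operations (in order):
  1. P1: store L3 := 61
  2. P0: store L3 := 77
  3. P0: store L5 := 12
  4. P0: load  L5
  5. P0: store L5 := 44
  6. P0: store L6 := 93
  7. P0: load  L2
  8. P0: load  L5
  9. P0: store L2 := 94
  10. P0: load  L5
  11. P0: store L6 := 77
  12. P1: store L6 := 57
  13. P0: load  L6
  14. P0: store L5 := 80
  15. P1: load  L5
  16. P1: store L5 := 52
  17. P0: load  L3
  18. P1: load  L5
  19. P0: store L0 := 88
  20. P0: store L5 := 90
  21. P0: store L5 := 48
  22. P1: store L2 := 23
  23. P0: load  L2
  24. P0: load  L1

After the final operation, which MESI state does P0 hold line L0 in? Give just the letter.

  op1 P1: store L3 := 61 → I/M on L3; bus BusRdX; mem=80
  op2 P0: store L3 := 77 → M/I on L3; bus BusRdX Flush; mem=61
  op3 P0: store L5 := 12 → M/I on L5; bus BusRdX; mem=60
  op4 P0: load  L5 → M/I on L5; bus (none); mem=60
  op5 P0: store L5 := 44 → M/I on L5; bus (none); mem=60
  op6 P0: store L6 := 93 → M/I on L6; bus BusRdX; mem=10
  op7 P0: load  L2 → E/I on L2; bus BusRd; mem=50
  op8 P0: load  L5 → M/I on L5; bus (none); mem=60
  op9 P0: store L2 := 94 → M/I on L2; bus (none); mem=50
  op10 P0: load  L5 → M/I on L5; bus (none); mem=60
  op11 P0: store L6 := 77 → M/I on L6; bus (none); mem=10
  op12 P1: store L6 := 57 → I/M on L6; bus BusRdX Flush; mem=77
  op13 P0: load  L6 → S/S on L6; bus BusRd Flush; mem=57
  op14 P0: store L5 := 80 → M/I on L5; bus (none); mem=60
  op15 P1: load  L5 → S/S on L5; bus BusRd Flush; mem=80
  op16 P1: store L5 := 52 → I/M on L5; bus BusUpgr; mem=80
  op17 P0: load  L3 → M/I on L3; bus (none); mem=61
  op18 P1: load  L5 → I/M on L5; bus (none); mem=80
  op19 P0: store L0 := 88 → M/I on L0; bus BusRdX; mem=0
  op20 P0: store L5 := 90 → M/I on L5; bus BusRdX Flush; mem=52
  op21 P0: store L5 := 48 → M/I on L5; bus (none); mem=52
  op22 P1: store L2 := 23 → I/M on L2; bus BusRdX Flush; mem=94
  op23 P0: load  L2 → S/S on L2; bus BusRd Flush; mem=23
  op24 P0: load  L1 → E/I on L1; bus BusRd; mem=20

state = M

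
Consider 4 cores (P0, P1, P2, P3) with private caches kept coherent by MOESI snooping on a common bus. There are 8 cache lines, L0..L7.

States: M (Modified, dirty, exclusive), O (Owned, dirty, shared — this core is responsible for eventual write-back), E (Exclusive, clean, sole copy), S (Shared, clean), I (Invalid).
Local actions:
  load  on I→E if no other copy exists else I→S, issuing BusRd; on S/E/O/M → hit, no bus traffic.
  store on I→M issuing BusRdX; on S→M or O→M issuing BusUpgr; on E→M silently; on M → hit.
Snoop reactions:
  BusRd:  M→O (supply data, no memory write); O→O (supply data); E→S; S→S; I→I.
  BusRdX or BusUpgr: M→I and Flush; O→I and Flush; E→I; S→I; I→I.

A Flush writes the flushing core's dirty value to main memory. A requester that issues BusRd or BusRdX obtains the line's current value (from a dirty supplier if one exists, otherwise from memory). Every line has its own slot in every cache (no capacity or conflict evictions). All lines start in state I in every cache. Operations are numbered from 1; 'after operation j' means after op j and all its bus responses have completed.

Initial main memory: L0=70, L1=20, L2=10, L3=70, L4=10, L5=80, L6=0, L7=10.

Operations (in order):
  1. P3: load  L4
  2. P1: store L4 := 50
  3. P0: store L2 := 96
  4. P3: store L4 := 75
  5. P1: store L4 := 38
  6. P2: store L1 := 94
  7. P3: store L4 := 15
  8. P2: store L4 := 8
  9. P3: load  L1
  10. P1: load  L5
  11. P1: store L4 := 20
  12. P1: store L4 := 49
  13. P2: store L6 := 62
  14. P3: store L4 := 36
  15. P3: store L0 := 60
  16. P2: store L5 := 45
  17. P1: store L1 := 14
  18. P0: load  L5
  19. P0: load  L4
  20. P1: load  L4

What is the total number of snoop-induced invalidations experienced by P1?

invalidations = 4

1. P3: load  L4  bus=[BusRd]  L4: P0=I P1=I P2=I P3=E  mem[L4]=10
2. P1: store L4 := 50  bus=[BusRdX]  L4: P0=I P1=M P2=I P3=I  mem[L4]=10
3. P0: store L2 := 96  bus=[BusRdX]  L2: P0=M P1=I P2=I P3=I  mem[L2]=10
4. P3: store L4 := 75  bus=[BusRdX,Flush]  L4: P0=I P1=I P2=I P3=M  mem[L4]=50
5. P1: store L4 := 38  bus=[BusRdX,Flush]  L4: P0=I P1=M P2=I P3=I  mem[L4]=75
6. P2: store L1 := 94  bus=[BusRdX]  L1: P0=I P1=I P2=M P3=I  mem[L1]=20
7. P3: store L4 := 15  bus=[BusRdX,Flush]  L4: P0=I P1=I P2=I P3=M  mem[L4]=38
8. P2: store L4 := 8  bus=[BusRdX,Flush]  L4: P0=I P1=I P2=M P3=I  mem[L4]=15
9. P3: load  L1  bus=[BusRd]  L1: P0=I P1=I P2=O P3=S  mem[L1]=20
10. P1: load  L5  bus=[BusRd]  L5: P0=I P1=E P2=I P3=I  mem[L5]=80
11. P1: store L4 := 20  bus=[BusRdX,Flush]  L4: P0=I P1=M P2=I P3=I  mem[L4]=8
12. P1: store L4 := 49  bus=[-]  L4: P0=I P1=M P2=I P3=I  mem[L4]=8
13. P2: store L6 := 62  bus=[BusRdX]  L6: P0=I P1=I P2=M P3=I  mem[L6]=0
14. P3: store L4 := 36  bus=[BusRdX,Flush]  L4: P0=I P1=I P2=I P3=M  mem[L4]=49
15. P3: store L0 := 60  bus=[BusRdX]  L0: P0=I P1=I P2=I P3=M  mem[L0]=70
16. P2: store L5 := 45  bus=[BusRdX]  L5: P0=I P1=I P2=M P3=I  mem[L5]=80
17. P1: store L1 := 14  bus=[BusRdX,Flush]  L1: P0=I P1=M P2=I P3=I  mem[L1]=94
18. P0: load  L5  bus=[BusRd]  L5: P0=S P1=I P2=O P3=I  mem[L5]=80
19. P0: load  L4  bus=[BusRd]  L4: P0=S P1=I P2=I P3=O  mem[L4]=49
20. P1: load  L4  bus=[BusRd]  L4: P0=S P1=S P2=I P3=O  mem[L4]=49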